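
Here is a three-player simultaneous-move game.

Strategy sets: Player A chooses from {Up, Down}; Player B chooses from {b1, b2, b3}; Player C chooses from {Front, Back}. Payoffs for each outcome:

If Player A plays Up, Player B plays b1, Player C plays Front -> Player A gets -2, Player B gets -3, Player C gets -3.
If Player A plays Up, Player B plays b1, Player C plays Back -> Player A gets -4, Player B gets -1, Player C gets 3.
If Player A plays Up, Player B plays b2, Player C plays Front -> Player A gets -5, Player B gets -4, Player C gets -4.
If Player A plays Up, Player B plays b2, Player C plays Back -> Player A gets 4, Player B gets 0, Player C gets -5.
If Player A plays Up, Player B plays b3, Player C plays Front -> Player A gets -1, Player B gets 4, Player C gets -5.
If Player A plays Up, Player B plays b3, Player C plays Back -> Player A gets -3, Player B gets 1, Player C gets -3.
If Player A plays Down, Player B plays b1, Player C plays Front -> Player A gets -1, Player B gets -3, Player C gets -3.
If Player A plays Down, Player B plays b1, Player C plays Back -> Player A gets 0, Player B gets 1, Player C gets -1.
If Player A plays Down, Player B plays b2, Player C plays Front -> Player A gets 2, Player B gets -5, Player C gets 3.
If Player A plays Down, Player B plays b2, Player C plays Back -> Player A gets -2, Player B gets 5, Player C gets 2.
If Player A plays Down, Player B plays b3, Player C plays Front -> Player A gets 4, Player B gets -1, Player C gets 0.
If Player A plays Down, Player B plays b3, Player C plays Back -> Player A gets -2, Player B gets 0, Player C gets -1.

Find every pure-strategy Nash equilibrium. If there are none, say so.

For each strategy profile, look for a profitable unilateral deviation.
(Up, b1, Front): Player A can switch to Down (-2 → -1). Not NE.
(Up, b1, Back): Player A can switch to Down (-4 → 0). Not NE.
(Up, b2, Front): Player A can switch to Down (-5 → 2). Not NE.
(Up, b2, Back): Player B can switch to b3 (0 → 1). Not NE.
(Up, b3, Front): Player A can switch to Down (-1 → 4). Not NE.
(Up, b3, Back): Player A can switch to Down (-3 → -2). Not NE.
(Down, b3, Front): Player A gets 4, best alternative -1; Player B gets -1, best alternative -3; Player C gets 0, best alternative -1. No profitable deviation — NE.
(The remaining 5 profiles each have a profitable deviation by the same check.)

(Down, b3, Front)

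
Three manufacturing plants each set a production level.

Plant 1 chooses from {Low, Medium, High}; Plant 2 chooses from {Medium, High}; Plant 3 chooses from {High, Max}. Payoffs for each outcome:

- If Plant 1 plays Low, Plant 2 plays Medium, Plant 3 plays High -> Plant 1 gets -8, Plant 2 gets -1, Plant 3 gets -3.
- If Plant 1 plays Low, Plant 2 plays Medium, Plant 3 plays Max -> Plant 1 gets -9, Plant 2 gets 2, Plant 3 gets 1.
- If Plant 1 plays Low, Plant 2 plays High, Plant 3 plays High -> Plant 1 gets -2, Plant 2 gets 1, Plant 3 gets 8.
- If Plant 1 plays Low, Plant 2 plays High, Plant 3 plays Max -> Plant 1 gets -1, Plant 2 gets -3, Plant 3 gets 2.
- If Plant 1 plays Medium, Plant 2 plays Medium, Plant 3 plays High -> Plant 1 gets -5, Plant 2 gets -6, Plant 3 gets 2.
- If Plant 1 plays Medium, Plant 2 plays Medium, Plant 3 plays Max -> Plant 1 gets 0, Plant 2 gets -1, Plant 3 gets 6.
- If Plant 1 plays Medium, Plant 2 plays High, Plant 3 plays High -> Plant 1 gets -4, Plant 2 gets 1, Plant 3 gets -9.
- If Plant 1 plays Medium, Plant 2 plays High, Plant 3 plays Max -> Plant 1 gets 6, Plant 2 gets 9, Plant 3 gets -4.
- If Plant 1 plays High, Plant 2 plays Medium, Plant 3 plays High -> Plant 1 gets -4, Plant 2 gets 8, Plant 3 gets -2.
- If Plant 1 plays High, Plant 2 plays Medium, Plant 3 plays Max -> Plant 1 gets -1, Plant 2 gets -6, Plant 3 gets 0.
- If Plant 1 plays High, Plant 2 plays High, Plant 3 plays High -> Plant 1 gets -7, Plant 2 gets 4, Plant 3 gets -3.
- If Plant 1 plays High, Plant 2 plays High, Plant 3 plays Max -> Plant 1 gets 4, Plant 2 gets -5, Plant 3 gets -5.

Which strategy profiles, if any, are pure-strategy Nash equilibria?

Plant 1 against (Medium, High): payoffs -8, -5, -4 → best response High.
Plant 1 against (Medium, Max): payoffs -9, 0, -1 → best response Medium.
Plant 1 against (High, High): payoffs -2, -4, -7 → best response Low.
Plant 1 against (High, Max): payoffs -1, 6, 4 → best response Medium.
Plant 2 against (Low, High): payoffs -1, 1 → best response High.
Plant 2 against (Low, Max): payoffs 2, -3 → best response Medium.
Plant 2 against (Medium, High): payoffs -6, 1 → best response High.
Plant 2 against (Medium, Max): payoffs -1, 9 → best response High.
Plant 2 against (High, High): payoffs 8, 4 → best response Medium.
Plant 2 against (High, Max): payoffs -6, -5 → best response High.
Plant 3 against (Low, Medium): payoffs -3, 1 → best response Max.
Plant 3 against (Low, High): payoffs 8, 2 → best response High.
Plant 3 against (Medium, Medium): payoffs 2, 6 → best response Max.
Plant 3 against (Medium, High): payoffs -9, -4 → best response Max.
Plant 3 against (High, Medium): payoffs -2, 0 → best response Max.
Plant 3 against (High, High): payoffs -3, -5 → best response High.
Mutual best responses: (Low, High, High); (Medium, High, Max).

The pure Nash equilibria are (Low, High, High), (Medium, High, Max).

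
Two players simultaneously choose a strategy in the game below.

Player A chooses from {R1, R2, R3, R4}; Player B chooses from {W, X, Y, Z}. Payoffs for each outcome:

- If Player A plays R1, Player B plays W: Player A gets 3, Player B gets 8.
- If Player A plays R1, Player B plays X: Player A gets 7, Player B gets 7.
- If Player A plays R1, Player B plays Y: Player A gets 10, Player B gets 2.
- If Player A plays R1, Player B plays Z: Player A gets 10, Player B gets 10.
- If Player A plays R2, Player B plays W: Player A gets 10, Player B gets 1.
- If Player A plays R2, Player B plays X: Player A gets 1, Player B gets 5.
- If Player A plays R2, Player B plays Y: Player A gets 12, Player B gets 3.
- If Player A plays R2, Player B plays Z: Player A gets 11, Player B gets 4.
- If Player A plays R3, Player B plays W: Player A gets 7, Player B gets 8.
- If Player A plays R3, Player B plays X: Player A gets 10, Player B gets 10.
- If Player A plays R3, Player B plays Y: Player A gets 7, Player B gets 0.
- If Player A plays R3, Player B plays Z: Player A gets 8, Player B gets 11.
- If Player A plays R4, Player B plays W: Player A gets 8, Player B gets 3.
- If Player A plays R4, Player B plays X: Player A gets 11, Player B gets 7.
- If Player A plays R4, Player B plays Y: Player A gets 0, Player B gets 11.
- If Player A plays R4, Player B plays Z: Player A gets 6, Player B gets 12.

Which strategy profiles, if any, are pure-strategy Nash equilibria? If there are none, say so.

This game has no pure Nash equilibrium.

Player A against W: payoffs 3, 10, 7, 8 → best response R2.
Player A against X: payoffs 7, 1, 10, 11 → best response R4.
Player A against Y: payoffs 10, 12, 7, 0 → best response R2.
Player A against Z: payoffs 10, 11, 8, 6 → best response R2.
Player B against R1: payoffs 8, 7, 2, 10 → best response Z.
Player B against R2: payoffs 1, 5, 3, 4 → best response X.
Player B against R3: payoffs 8, 10, 0, 11 → best response Z.
Player B against R4: payoffs 3, 7, 11, 12 → best response Z.
No profile is a mutual best response for all players.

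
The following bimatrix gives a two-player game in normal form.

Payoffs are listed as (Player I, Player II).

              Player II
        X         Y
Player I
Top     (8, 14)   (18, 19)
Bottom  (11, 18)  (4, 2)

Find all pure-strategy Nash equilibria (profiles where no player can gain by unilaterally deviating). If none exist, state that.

Mark each player's best response to every combination of opponents' strategies; a profile where every player is best-responding is a pure Nash equilibrium.
Player I against X: payoffs 8, 11 → best response Bottom.
Player I against Y: payoffs 18, 4 → best response Top.
Player II against Top: payoffs 14, 19 → best response Y.
Player II against Bottom: payoffs 18, 2 → best response X.
Mutual best responses: (Top, Y); (Bottom, X).

(Top, Y); (Bottom, X)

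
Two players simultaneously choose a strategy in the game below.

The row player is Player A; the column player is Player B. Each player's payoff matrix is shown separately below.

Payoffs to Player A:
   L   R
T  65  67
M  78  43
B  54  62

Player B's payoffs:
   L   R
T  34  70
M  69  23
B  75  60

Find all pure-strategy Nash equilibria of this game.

Player A against L: payoffs 65, 78, 54 → best response M.
Player A against R: payoffs 67, 43, 62 → best response T.
Player B against T: payoffs 34, 70 → best response R.
Player B against M: payoffs 69, 23 → best response L.
Player B against B: payoffs 75, 60 → best response L.
Mutual best responses: (T, R); (M, L).

The pure Nash equilibria are (T, R) and (M, L).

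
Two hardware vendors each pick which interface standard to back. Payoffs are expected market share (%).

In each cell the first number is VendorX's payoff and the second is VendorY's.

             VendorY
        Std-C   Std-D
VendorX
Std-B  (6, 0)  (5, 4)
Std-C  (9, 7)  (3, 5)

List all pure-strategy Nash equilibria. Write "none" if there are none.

(Std-B, Std-D), (Std-C, Std-C)

(Std-B, Std-C): VendorX can switch to Std-C (6 → 9). Not NE.
(Std-B, Std-D): VendorX gets 5, best alternative 3; VendorY gets 4, best alternative 0. No profitable deviation — NE.
(Std-C, Std-C): VendorX gets 9, best alternative 6; VendorY gets 7, best alternative 5. No profitable deviation — NE.
(Std-C, Std-D): VendorX can switch to Std-B (3 → 5). Not NE.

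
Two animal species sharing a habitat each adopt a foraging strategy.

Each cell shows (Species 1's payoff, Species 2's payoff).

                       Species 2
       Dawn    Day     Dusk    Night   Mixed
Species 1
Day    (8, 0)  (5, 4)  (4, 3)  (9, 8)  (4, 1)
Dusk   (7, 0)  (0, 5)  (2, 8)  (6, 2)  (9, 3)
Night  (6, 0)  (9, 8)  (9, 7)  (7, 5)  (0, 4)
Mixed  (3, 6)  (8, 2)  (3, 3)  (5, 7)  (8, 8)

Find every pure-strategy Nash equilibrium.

(Day, Dawn): Species 2 can switch to Day (0 → 4). Not NE.
(Day, Day): Species 1 can switch to Night (5 → 9). Not NE.
(Day, Dusk): Species 1 can switch to Night (4 → 9). Not NE.
(Day, Night): Species 1 gets 9, best alternative 7; Species 2 gets 8, best alternative 4. No profitable deviation — NE.
(Day, Mixed): Species 1 can switch to Dusk (4 → 9). Not NE.
(Dusk, Dawn): Species 1 can switch to Day (7 → 8). Not NE.
(Dusk, Day): Species 1 can switch to Day (0 → 5). Not NE.
(Dusk, Dusk): Species 1 can switch to Day (2 → 4). Not NE.
(Dusk, Night): Species 1 can switch to Day (6 → 9). Not NE.
(Night, Day): Species 1 gets 9, best alternative 8; Species 2 gets 8, best alternative 7. No profitable deviation — NE.
(The remaining 10 profiles each have a profitable deviation by the same check.)

(Day, Night) and (Night, Day)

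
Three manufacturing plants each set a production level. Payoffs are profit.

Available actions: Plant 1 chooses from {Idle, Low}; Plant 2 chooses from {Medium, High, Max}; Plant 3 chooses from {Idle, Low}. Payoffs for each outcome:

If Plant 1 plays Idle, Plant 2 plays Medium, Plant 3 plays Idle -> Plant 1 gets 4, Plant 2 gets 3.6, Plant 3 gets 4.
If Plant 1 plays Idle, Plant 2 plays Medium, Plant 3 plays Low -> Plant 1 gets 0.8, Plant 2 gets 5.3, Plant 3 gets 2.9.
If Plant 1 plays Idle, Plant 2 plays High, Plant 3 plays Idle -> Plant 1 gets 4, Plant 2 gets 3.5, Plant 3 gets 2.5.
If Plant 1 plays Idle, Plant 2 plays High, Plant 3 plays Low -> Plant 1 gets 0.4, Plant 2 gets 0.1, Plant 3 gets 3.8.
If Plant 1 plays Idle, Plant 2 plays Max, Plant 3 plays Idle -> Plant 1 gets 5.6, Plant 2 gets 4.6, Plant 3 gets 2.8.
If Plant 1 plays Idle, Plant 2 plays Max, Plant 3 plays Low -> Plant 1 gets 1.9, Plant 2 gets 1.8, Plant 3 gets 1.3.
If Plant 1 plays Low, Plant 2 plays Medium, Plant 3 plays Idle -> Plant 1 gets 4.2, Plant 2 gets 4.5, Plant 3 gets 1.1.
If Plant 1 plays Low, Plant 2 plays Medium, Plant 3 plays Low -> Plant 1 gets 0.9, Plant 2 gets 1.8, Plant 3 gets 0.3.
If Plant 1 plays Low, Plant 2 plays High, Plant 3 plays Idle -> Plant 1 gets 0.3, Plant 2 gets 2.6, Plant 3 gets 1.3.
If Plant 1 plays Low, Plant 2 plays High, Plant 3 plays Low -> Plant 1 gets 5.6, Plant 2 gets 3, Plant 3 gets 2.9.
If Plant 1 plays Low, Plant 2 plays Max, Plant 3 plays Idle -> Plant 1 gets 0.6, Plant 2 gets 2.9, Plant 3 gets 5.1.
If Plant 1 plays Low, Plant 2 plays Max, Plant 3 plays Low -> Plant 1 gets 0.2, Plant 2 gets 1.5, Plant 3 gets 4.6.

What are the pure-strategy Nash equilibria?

Pure-strategy Nash equilibria: (Idle, Max, Idle); (Low, Medium, Idle); (Low, High, Low)

Mark each player's best response to every combination of opponents' strategies; a profile where every player is best-responding is a pure Nash equilibrium.
Plant 1 against (Medium, Idle): payoffs 4, 4.2 → best response Low.
Plant 1 against (Medium, Low): payoffs 0.8, 0.9 → best response Low.
Plant 1 against (High, Idle): payoffs 4, 0.3 → best response Idle.
Plant 1 against (High, Low): payoffs 0.4, 5.6 → best response Low.
Plant 1 against (Max, Idle): payoffs 5.6, 0.6 → best response Idle.
Plant 1 against (Max, Low): payoffs 1.9, 0.2 → best response Idle.
Plant 2 against (Idle, Idle): payoffs 3.6, 3.5, 4.6 → best response Max.
Plant 2 against (Idle, Low): payoffs 5.3, 0.1, 1.8 → best response Medium.
Plant 2 against (Low, Idle): payoffs 4.5, 2.6, 2.9 → best response Medium.
Plant 2 against (Low, Low): payoffs 1.8, 3, 1.5 → best response High.
Plant 3 against (Idle, Medium): payoffs 4, 2.9 → best response Idle.
Plant 3 against (Idle, High): payoffs 2.5, 3.8 → best response Low.
Plant 3 against (Idle, Max): payoffs 2.8, 1.3 → best response Idle.
Plant 3 against (Low, Medium): payoffs 1.1, 0.3 → best response Idle.
Plant 3 against (Low, High): payoffs 1.3, 2.9 → best response Low.
Plant 3 against (Low, Max): payoffs 5.1, 4.6 → best response Idle.
Mutual best responses: (Idle, Max, Idle); (Low, Medium, Idle); (Low, High, Low).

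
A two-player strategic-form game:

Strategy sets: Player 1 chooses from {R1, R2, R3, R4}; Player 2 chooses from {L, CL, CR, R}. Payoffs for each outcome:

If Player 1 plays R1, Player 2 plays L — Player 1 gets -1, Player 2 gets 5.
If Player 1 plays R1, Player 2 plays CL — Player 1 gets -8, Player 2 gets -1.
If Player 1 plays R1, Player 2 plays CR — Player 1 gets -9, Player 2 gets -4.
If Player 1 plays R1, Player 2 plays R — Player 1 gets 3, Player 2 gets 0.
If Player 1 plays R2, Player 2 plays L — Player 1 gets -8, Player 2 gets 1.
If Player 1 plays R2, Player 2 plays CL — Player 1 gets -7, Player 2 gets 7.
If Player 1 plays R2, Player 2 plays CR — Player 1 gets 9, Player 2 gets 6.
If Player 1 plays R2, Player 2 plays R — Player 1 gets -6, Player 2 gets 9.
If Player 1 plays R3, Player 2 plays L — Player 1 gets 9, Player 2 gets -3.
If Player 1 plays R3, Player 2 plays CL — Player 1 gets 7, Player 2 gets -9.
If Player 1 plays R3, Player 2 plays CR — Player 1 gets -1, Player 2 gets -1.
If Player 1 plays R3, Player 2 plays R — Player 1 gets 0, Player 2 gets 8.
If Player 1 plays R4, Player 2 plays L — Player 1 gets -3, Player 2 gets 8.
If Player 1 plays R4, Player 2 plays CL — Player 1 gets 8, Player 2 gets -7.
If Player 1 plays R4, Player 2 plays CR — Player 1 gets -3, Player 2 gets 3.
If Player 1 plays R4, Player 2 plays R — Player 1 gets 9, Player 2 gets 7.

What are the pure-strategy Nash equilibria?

none

Player 1 against L: payoffs -1, -8, 9, -3 → best response R3.
Player 1 against CL: payoffs -8, -7, 7, 8 → best response R4.
Player 1 against CR: payoffs -9, 9, -1, -3 → best response R2.
Player 1 against R: payoffs 3, -6, 0, 9 → best response R4.
Player 2 against R1: payoffs 5, -1, -4, 0 → best response L.
Player 2 against R2: payoffs 1, 7, 6, 9 → best response R.
Player 2 against R3: payoffs -3, -9, -1, 8 → best response R.
Player 2 against R4: payoffs 8, -7, 3, 7 → best response L.
No profile is a mutual best response for all players.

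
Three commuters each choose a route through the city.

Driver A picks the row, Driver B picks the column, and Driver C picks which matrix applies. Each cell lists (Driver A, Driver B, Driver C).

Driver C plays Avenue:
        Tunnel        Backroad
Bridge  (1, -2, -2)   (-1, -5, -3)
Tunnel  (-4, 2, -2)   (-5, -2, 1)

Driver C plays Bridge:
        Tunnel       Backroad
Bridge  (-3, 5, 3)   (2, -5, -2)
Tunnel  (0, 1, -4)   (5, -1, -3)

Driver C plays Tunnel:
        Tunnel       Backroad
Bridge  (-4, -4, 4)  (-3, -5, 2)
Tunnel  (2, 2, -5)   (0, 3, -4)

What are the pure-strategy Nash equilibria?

none

Driver A against (Tunnel, Avenue): payoffs 1, -4 → best response Bridge.
Driver A against (Tunnel, Bridge): payoffs -3, 0 → best response Tunnel.
Driver A against (Tunnel, Tunnel): payoffs -4, 2 → best response Tunnel.
Driver A against (Backroad, Avenue): payoffs -1, -5 → best response Bridge.
Driver A against (Backroad, Bridge): payoffs 2, 5 → best response Tunnel.
Driver A against (Backroad, Tunnel): payoffs -3, 0 → best response Tunnel.
Driver B against (Bridge, Avenue): payoffs -2, -5 → best response Tunnel.
Driver B against (Bridge, Bridge): payoffs 5, -5 → best response Tunnel.
Driver B against (Bridge, Tunnel): payoffs -4, -5 → best response Tunnel.
Driver B against (Tunnel, Avenue): payoffs 2, -2 → best response Tunnel.
Driver B against (Tunnel, Bridge): payoffs 1, -1 → best response Tunnel.
Driver B against (Tunnel, Tunnel): payoffs 2, 3 → best response Backroad.
Driver C against (Bridge, Tunnel): payoffs -2, 3, 4 → best response Tunnel.
Driver C against (Bridge, Backroad): payoffs -3, -2, 2 → best response Tunnel.
Driver C against (Tunnel, Tunnel): payoffs -2, -4, -5 → best response Avenue.
Driver C against (Tunnel, Backroad): payoffs 1, -3, -4 → best response Avenue.
No profile is a mutual best response for all players.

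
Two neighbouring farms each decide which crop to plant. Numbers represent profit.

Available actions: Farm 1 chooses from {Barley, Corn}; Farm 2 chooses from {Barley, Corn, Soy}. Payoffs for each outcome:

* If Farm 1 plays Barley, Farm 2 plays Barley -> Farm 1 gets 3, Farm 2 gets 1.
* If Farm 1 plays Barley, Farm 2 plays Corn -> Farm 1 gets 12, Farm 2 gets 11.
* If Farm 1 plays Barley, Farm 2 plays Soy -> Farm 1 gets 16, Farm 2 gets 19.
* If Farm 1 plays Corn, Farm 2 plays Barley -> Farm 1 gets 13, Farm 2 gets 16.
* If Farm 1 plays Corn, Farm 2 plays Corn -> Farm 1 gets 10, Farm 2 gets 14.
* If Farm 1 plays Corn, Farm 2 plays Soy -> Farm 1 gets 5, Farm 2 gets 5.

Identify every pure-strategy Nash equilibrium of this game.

Check each profile: it is a Nash equilibrium iff no player can strictly gain by switching unilaterally.
(Barley, Barley): Farm 1 can switch to Corn (3 → 13). Not NE.
(Barley, Corn): Farm 2 can switch to Soy (11 → 19). Not NE.
(Barley, Soy): Farm 1 gets 16, best alternative 5; Farm 2 gets 19, best alternative 11. No profitable deviation — NE.
(Corn, Barley): Farm 1 gets 13, best alternative 3; Farm 2 gets 16, best alternative 14. No profitable deviation — NE.
(Corn, Corn): Farm 1 can switch to Barley (10 → 12). Not NE.
(Corn, Soy): Farm 1 can switch to Barley (5 → 16). Not NE.

Pure-strategy Nash equilibria: (Barley, Soy) and (Corn, Barley)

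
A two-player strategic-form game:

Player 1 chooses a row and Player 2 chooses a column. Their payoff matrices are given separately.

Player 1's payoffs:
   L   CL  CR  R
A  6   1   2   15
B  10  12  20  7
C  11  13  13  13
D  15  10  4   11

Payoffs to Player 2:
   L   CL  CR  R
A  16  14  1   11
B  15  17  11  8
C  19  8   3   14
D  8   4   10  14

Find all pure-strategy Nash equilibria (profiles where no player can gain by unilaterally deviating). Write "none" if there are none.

Player 1 against L: payoffs 6, 10, 11, 15 → best response D.
Player 1 against CL: payoffs 1, 12, 13, 10 → best response C.
Player 1 against CR: payoffs 2, 20, 13, 4 → best response B.
Player 1 against R: payoffs 15, 7, 13, 11 → best response A.
Player 2 against A: payoffs 16, 14, 1, 11 → best response L.
Player 2 against B: payoffs 15, 17, 11, 8 → best response CL.
Player 2 against C: payoffs 19, 8, 3, 14 → best response L.
Player 2 against D: payoffs 8, 4, 10, 14 → best response R.
No profile is a mutual best response for all players.

There is no pure-strategy Nash equilibrium.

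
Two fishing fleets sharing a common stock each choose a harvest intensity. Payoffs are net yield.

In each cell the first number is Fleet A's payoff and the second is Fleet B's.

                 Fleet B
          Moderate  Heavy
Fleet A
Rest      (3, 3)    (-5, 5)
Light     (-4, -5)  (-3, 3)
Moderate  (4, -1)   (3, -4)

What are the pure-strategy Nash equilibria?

Pure NE: (Moderate, Moderate)

Fleet A against Moderate: payoffs 3, -4, 4 → best response Moderate.
Fleet A against Heavy: payoffs -5, -3, 3 → best response Moderate.
Fleet B against Rest: payoffs 3, 5 → best response Heavy.
Fleet B against Light: payoffs -5, 3 → best response Heavy.
Fleet B against Moderate: payoffs -1, -4 → best response Moderate.
Mutual best responses: (Moderate, Moderate).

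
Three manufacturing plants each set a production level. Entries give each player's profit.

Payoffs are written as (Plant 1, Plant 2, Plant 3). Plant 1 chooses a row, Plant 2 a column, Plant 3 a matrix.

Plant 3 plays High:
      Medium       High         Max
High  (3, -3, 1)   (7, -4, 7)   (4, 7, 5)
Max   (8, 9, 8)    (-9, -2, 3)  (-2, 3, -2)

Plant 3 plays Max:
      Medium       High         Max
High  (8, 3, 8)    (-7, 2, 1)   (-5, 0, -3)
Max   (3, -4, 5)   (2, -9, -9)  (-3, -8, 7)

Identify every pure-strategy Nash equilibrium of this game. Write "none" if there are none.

The pure Nash equilibria are (High, Medium, Max), (High, Max, High), (Max, Medium, High).

(High, Medium, High): Plant 1 can switch to Max (3 → 8). Not NE.
(High, Medium, Max): Plant 1 gets 8, best alternative 3; Plant 2 gets 3, best alternative 2; Plant 3 gets 8, best alternative 1. No profitable deviation — NE.
(High, High, High): Plant 2 can switch to Medium (-4 → -3). Not NE.
(High, High, Max): Plant 1 can switch to Max (-7 → 2). Not NE.
(High, Max, High): Plant 1 gets 4, best alternative -2; Plant 2 gets 7, best alternative -3; Plant 3 gets 5, best alternative -3. No profitable deviation — NE.
(High, Max, Max): Plant 1 can switch to Max (-5 → -3). Not NE.
(Max, Medium, High): Plant 1 gets 8, best alternative 3; Plant 2 gets 9, best alternative 3; Plant 3 gets 8, best alternative 5. No profitable deviation — NE.
(Max, Medium, Max): Plant 1 can switch to High (3 → 8). Not NE.
(Max, High, High): Plant 1 can switch to High (-9 → 7). Not NE.
(Max, High, Max): Plant 2 can switch to Medium (-9 → -4). Not NE.
(Max, Max, High): Plant 1 can switch to High (-2 → 4). Not NE.
(Max, Max, Max): Plant 2 can switch to Medium (-8 → -4). Not NE.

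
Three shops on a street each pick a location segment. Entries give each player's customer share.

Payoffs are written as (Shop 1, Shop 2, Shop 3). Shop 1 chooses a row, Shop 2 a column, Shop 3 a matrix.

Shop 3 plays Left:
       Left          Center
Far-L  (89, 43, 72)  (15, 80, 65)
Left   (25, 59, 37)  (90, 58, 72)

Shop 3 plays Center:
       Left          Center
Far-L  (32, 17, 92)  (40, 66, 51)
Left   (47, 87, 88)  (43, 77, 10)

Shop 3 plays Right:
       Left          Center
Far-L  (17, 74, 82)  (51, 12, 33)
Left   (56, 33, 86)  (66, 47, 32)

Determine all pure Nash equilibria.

Shop 1 against (Left, Left): payoffs 89, 25 → best response Far-L.
Shop 1 against (Left, Center): payoffs 32, 47 → best response Left.
Shop 1 against (Left, Right): payoffs 17, 56 → best response Left.
Shop 1 against (Center, Left): payoffs 15, 90 → best response Left.
Shop 1 against (Center, Center): payoffs 40, 43 → best response Left.
Shop 1 against (Center, Right): payoffs 51, 66 → best response Left.
Shop 2 against (Far-L, Left): payoffs 43, 80 → best response Center.
Shop 2 against (Far-L, Center): payoffs 17, 66 → best response Center.
Shop 2 against (Far-L, Right): payoffs 74, 12 → best response Left.
Shop 2 against (Left, Left): payoffs 59, 58 → best response Left.
Shop 2 against (Left, Center): payoffs 87, 77 → best response Left.
Shop 2 against (Left, Right): payoffs 33, 47 → best response Center.
Shop 3 against (Far-L, Left): payoffs 72, 92, 82 → best response Center.
Shop 3 against (Far-L, Center): payoffs 65, 51, 33 → best response Left.
Shop 3 against (Left, Left): payoffs 37, 88, 86 → best response Center.
Shop 3 against (Left, Center): payoffs 72, 10, 32 → best response Left.
Mutual best responses: (Left, Left, Center).

Pure NE: (Left, Left, Center)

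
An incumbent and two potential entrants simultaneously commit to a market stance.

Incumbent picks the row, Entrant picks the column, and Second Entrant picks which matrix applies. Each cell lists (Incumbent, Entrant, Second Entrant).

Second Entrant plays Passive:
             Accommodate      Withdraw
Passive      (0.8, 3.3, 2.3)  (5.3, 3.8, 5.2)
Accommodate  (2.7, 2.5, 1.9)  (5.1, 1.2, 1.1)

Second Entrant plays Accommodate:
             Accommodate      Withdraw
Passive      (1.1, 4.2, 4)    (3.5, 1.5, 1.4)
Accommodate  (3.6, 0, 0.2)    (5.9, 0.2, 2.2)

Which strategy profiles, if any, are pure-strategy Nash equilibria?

(Passive, Withdraw, Passive); (Accommodate, Accommodate, Passive); (Accommodate, Withdraw, Accommodate)

Check each profile: it is a Nash equilibrium iff no player can strictly gain by switching unilaterally.
(Passive, Accommodate, Passive): Incumbent can switch to Accommodate (0.8 → 2.7). Not NE.
(Passive, Accommodate, Accommodate): Incumbent can switch to Accommodate (1.1 → 3.6). Not NE.
(Passive, Withdraw, Passive): Incumbent gets 5.3, best alternative 5.1; Entrant gets 3.8, best alternative 3.3; Second Entrant gets 5.2, best alternative 1.4. No profitable deviation — NE.
(Passive, Withdraw, Accommodate): Incumbent can switch to Accommodate (3.5 → 5.9). Not NE.
(Accommodate, Accommodate, Passive): Incumbent gets 2.7, best alternative 0.8; Entrant gets 2.5, best alternative 1.2; Second Entrant gets 1.9, best alternative 0.2. No profitable deviation — NE.
(Accommodate, Accommodate, Accommodate): Entrant can switch to Withdraw (0 → 0.2). Not NE.
(Accommodate, Withdraw, Passive): Incumbent can switch to Passive (5.1 → 5.3). Not NE.
(Accommodate, Withdraw, Accommodate): Incumbent gets 5.9, best alternative 3.5; Entrant gets 0.2, best alternative 0; Second Entrant gets 2.2, best alternative 1.1. No profitable deviation — NE.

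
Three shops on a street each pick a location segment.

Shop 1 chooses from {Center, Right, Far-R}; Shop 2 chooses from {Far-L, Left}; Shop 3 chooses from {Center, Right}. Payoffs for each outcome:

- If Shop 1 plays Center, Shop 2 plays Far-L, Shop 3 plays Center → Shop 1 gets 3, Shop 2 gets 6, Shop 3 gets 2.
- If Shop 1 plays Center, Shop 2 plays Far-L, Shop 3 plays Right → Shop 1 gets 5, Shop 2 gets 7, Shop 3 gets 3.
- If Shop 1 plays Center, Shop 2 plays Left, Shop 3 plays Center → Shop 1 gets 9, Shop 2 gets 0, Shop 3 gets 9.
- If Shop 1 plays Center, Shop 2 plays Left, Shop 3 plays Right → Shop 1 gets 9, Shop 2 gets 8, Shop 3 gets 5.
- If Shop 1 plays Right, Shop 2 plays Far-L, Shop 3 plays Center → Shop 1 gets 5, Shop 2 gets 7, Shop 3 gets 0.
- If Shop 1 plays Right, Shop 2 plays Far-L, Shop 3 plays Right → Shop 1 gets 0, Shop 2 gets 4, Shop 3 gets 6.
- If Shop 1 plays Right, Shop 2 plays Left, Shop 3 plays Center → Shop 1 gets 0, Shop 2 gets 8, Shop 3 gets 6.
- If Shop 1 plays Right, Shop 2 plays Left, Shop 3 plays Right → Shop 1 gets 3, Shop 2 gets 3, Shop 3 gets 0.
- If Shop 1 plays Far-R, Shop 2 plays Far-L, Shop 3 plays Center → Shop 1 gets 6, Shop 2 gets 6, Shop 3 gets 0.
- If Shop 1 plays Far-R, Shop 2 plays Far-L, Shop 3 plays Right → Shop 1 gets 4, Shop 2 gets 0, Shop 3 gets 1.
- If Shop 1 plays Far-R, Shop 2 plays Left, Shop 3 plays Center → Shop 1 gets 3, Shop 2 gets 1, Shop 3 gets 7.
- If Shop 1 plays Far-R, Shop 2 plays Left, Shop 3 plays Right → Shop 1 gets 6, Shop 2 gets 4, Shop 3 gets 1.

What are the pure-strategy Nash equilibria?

There is no pure-strategy Nash equilibrium.

(Center, Far-L, Center): Shop 1 can switch to Right (3 → 5). Not NE.
(Center, Far-L, Right): Shop 2 can switch to Left (7 → 8). Not NE.
(Center, Left, Center): Shop 2 can switch to Far-L (0 → 6). Not NE.
(Center, Left, Right): Shop 3 can switch to Center (5 → 9). Not NE.
(Right, Far-L, Center): Shop 1 can switch to Far-R (5 → 6). Not NE.
(Right, Far-L, Right): Shop 1 can switch to Center (0 → 5). Not NE.
(The remaining 6 profiles each have a profitable deviation by the same check.)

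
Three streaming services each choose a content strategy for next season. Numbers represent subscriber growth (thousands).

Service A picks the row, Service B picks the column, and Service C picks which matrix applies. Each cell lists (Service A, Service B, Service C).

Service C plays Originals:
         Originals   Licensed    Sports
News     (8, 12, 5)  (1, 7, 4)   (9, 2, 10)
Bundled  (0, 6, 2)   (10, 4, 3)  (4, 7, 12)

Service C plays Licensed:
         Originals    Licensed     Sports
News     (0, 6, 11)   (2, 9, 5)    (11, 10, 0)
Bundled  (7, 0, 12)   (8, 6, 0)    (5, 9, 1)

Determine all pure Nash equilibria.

Service A against (Originals, Originals): payoffs 8, 0 → best response News.
Service A against (Originals, Licensed): payoffs 0, 7 → best response Bundled.
Service A against (Licensed, Originals): payoffs 1, 10 → best response Bundled.
Service A against (Licensed, Licensed): payoffs 2, 8 → best response Bundled.
Service A against (Sports, Originals): payoffs 9, 4 → best response News.
Service A against (Sports, Licensed): payoffs 11, 5 → best response News.
Service B against (News, Originals): payoffs 12, 7, 2 → best response Originals.
Service B against (News, Licensed): payoffs 6, 9, 10 → best response Sports.
Service B against (Bundled, Originals): payoffs 6, 4, 7 → best response Sports.
Service B against (Bundled, Licensed): payoffs 0, 6, 9 → best response Sports.
Service C against (News, Originals): payoffs 5, 11 → best response Licensed.
Service C against (News, Licensed): payoffs 4, 5 → best response Licensed.
Service C against (News, Sports): payoffs 10, 0 → best response Originals.
Service C against (Bundled, Originals): payoffs 2, 12 → best response Licensed.
Service C against (Bundled, Licensed): payoffs 3, 0 → best response Originals.
Service C against (Bundled, Sports): payoffs 12, 1 → best response Originals.
No profile is a mutual best response for all players.

none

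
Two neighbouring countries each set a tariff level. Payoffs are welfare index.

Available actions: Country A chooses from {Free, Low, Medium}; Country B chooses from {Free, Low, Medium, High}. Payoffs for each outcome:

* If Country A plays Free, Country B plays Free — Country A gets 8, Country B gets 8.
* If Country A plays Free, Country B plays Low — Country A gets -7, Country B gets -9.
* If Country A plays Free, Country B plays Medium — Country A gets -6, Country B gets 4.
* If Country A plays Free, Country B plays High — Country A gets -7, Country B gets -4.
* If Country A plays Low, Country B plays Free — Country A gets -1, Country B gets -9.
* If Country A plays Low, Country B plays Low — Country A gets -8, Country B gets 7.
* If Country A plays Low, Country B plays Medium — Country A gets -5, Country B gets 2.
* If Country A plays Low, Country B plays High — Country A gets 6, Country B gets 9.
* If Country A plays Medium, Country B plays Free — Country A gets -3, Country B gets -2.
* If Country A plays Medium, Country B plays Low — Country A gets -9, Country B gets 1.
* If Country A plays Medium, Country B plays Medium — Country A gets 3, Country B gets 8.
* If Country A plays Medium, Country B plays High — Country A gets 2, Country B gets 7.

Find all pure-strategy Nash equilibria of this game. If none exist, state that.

(Free, Free): Country A gets 8, best alternative -1; Country B gets 8, best alternative 4. No profitable deviation — NE.
(Free, Low): Country B can switch to Free (-9 → 8). Not NE.
(Free, Medium): Country A can switch to Low (-6 → -5). Not NE.
(Free, High): Country A can switch to Low (-7 → 6). Not NE.
(Low, Free): Country A can switch to Free (-1 → 8). Not NE.
(Low, Low): Country A can switch to Free (-8 → -7). Not NE.
(Low, Medium): Country A can switch to Medium (-5 → 3). Not NE.
(Low, High): Country A gets 6, best alternative 2; Country B gets 9, best alternative 7. No profitable deviation — NE.
(Medium, Medium): Country A gets 3, best alternative -5; Country B gets 8, best alternative 7. No profitable deviation — NE.
(The remaining 3 profiles each have a profitable deviation by the same check.)

Pure-strategy Nash equilibria: (Free, Free) and (Low, High) and (Medium, Medium)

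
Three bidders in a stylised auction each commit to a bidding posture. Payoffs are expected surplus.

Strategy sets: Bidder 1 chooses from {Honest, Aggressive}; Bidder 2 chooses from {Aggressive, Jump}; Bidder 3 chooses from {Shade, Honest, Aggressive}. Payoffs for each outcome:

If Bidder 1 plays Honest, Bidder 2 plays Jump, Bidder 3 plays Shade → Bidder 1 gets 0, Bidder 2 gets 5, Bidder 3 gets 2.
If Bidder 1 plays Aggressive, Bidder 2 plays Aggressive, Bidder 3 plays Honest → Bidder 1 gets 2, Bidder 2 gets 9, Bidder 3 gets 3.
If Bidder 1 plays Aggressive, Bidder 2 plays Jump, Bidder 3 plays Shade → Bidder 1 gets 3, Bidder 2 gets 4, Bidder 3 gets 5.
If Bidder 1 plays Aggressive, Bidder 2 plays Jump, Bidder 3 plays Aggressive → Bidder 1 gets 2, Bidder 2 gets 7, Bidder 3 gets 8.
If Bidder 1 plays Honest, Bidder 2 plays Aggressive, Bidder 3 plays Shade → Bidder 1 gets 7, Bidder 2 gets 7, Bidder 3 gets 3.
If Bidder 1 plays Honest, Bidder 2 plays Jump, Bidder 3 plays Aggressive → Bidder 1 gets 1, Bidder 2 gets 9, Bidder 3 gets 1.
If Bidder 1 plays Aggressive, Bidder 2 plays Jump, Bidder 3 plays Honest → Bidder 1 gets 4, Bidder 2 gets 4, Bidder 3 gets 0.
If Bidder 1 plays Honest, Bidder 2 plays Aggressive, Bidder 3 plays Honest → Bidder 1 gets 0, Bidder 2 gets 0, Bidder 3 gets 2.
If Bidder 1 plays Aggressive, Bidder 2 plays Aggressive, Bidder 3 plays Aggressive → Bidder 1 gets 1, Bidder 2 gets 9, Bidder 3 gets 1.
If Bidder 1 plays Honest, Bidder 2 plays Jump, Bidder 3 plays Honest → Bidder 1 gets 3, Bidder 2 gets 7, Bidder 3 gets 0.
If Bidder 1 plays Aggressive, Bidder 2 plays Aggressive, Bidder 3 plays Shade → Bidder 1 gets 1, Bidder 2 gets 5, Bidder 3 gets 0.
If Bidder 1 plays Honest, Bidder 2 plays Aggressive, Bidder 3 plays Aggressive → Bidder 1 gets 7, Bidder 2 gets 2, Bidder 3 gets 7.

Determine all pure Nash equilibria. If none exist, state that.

The unique pure-strategy Nash equilibrium is (Aggressive, Aggressive, Honest).

Mark each player's best response to every combination of opponents' strategies; a profile where every player is best-responding is a pure Nash equilibrium.
Bidder 1 against (Aggressive, Shade): payoffs 7, 1 → best response Honest.
Bidder 1 against (Aggressive, Honest): payoffs 0, 2 → best response Aggressive.
Bidder 1 against (Aggressive, Aggressive): payoffs 7, 1 → best response Honest.
Bidder 1 against (Jump, Shade): payoffs 0, 3 → best response Aggressive.
Bidder 1 against (Jump, Honest): payoffs 3, 4 → best response Aggressive.
Bidder 1 against (Jump, Aggressive): payoffs 1, 2 → best response Aggressive.
Bidder 2 against (Honest, Shade): payoffs 7, 5 → best response Aggressive.
Bidder 2 against (Honest, Honest): payoffs 0, 7 → best response Jump.
Bidder 2 against (Honest, Aggressive): payoffs 2, 9 → best response Jump.
Bidder 2 against (Aggressive, Shade): payoffs 5, 4 → best response Aggressive.
Bidder 2 against (Aggressive, Honest): payoffs 9, 4 → best response Aggressive.
Bidder 2 against (Aggressive, Aggressive): payoffs 9, 7 → best response Aggressive.
Bidder 3 against (Honest, Aggressive): payoffs 3, 2, 7 → best response Aggressive.
Bidder 3 against (Honest, Jump): payoffs 2, 0, 1 → best response Shade.
Bidder 3 against (Aggressive, Aggressive): payoffs 0, 3, 1 → best response Honest.
Bidder 3 against (Aggressive, Jump): payoffs 5, 0, 8 → best response Aggressive.
Mutual best responses: (Aggressive, Aggressive, Honest).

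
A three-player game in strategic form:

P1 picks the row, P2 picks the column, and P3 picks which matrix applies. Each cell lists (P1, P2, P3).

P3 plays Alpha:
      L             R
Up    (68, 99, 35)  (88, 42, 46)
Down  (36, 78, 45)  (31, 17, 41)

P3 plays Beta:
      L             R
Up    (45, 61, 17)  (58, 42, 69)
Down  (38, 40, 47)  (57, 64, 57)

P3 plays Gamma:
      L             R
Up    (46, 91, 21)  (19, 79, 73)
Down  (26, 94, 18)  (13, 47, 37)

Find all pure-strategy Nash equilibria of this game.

Pure NE: (Up, L, Alpha)

Mark each player's best response to every combination of opponents' strategies; a profile where every player is best-responding is a pure Nash equilibrium.
P1 against (L, Alpha): payoffs 68, 36 → best response Up.
P1 against (L, Beta): payoffs 45, 38 → best response Up.
P1 against (L, Gamma): payoffs 46, 26 → best response Up.
P1 against (R, Alpha): payoffs 88, 31 → best response Up.
P1 against (R, Beta): payoffs 58, 57 → best response Up.
P1 against (R, Gamma): payoffs 19, 13 → best response Up.
P2 against (Up, Alpha): payoffs 99, 42 → best response L.
P2 against (Up, Beta): payoffs 61, 42 → best response L.
P2 against (Up, Gamma): payoffs 91, 79 → best response L.
P2 against (Down, Alpha): payoffs 78, 17 → best response L.
P2 against (Down, Beta): payoffs 40, 64 → best response R.
P2 against (Down, Gamma): payoffs 94, 47 → best response L.
P3 against (Up, L): payoffs 35, 17, 21 → best response Alpha.
P3 against (Up, R): payoffs 46, 69, 73 → best response Gamma.
P3 against (Down, L): payoffs 45, 47, 18 → best response Beta.
P3 against (Down, R): payoffs 41, 57, 37 → best response Beta.
Mutual best responses: (Up, L, Alpha).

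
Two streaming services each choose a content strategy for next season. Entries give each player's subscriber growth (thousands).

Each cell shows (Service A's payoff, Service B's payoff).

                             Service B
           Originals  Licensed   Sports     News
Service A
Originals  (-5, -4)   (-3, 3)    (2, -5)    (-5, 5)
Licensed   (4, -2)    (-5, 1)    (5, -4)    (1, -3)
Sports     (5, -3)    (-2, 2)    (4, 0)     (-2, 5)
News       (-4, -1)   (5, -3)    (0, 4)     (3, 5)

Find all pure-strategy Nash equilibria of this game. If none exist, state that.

(News, News)

Service A against Originals: payoffs -5, 4, 5, -4 → best response Sports.
Service A against Licensed: payoffs -3, -5, -2, 5 → best response News.
Service A against Sports: payoffs 2, 5, 4, 0 → best response Licensed.
Service A against News: payoffs -5, 1, -2, 3 → best response News.
Service B against Originals: payoffs -4, 3, -5, 5 → best response News.
Service B against Licensed: payoffs -2, 1, -4, -3 → best response Licensed.
Service B against Sports: payoffs -3, 2, 0, 5 → best response News.
Service B against News: payoffs -1, -3, 4, 5 → best response News.
Mutual best responses: (News, News).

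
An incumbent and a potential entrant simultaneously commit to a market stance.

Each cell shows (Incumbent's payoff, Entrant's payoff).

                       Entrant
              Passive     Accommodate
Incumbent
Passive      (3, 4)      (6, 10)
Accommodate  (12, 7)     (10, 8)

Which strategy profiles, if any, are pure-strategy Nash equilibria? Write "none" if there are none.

The unique pure-strategy Nash equilibrium is (Accommodate, Accommodate).

(Passive, Passive): Incumbent can switch to Accommodate (3 → 12). Not NE.
(Passive, Accommodate): Incumbent can switch to Accommodate (6 → 10). Not NE.
(Accommodate, Passive): Entrant can switch to Accommodate (7 → 8). Not NE.
(Accommodate, Accommodate): Incumbent gets 10, best alternative 6; Entrant gets 8, best alternative 7. No profitable deviation — NE.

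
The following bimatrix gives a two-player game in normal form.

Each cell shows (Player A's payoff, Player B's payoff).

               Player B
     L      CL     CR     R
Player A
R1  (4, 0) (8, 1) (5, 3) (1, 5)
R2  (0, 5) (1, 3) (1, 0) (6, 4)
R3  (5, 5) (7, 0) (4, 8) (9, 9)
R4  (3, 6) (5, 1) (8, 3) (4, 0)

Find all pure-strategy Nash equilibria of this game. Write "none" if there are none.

(R3, R)

(R1, L): Player A can switch to R3 (4 → 5). Not NE.
(R1, CL): Player B can switch to CR (1 → 3). Not NE.
(R1, CR): Player A can switch to R4 (5 → 8). Not NE.
(R1, R): Player A can switch to R2 (1 → 6). Not NE.
(R2, L): Player A can switch to R1 (0 → 4). Not NE.
(R2, CL): Player A can switch to R1 (1 → 8). Not NE.
(R3, R): Player A gets 9, best alternative 6; Player B gets 9, best alternative 8. No profitable deviation — NE.
(The remaining 9 profiles each have a profitable deviation by the same check.)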